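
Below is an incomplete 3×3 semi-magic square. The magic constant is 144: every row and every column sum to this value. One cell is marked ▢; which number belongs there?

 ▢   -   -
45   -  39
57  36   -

From row 2, 144 − (45 + 39) gives (2,2) = 60.
Using row 3: 57 + 36 + ? → (3,3) = 144 − 93 = 51.
Using column 1: 45 + 57 + ? → (1,1) = 144 − 102 = 42.

42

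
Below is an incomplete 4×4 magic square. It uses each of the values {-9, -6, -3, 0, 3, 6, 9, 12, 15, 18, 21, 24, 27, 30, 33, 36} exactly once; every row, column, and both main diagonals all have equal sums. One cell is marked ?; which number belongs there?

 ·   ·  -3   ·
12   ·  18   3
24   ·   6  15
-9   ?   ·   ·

The 16 entries sum to 216, so each line sums to 216/4 = 54.
Using row 2: 12 + 18 + 3 + ? → (2,2) = 54 − 33 = 21.
Using row 3: 24 + 6 + 15 + ? → (3,2) = 54 − 45 = 9.
Column 1 needs 54; the known cells sum to 27, so (1,1) = 27.
From column 3, 54 − (-3 + 18 + 6) gives (4,3) = 33.
The remaining cell in main diagonal is (4,4) = 54 − 54 = 0.
Anti-diagonal: 18 + 9 + (-9) + ? = 54, so (1,4) = 36.
The remaining cell in row 1 is (1,2) = 54 − 60 = -6.
Using row 4: -9 + 33 + 0 + ? → (4,2) = 54 − 24 = 30.

30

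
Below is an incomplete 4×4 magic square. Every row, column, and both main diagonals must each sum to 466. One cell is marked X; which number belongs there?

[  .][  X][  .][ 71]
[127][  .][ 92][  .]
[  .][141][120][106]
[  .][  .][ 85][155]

148

Row 3 needs 466; the known cells sum to 367, so (3,1) = 99.
From column 3, 466 − (92 + 120 + 85) gives (1,3) = 169.
The remaining cell in column 4 is (2,4) = 466 − 332 = 134.
The remaining cell in anti-diagonal is (4,1) = 466 − 304 = 162.
From row 2, 466 − (127 + 92 + 134) gives (2,2) = 113.
Using row 4: 162 + 85 + 155 + ? → (4,2) = 466 − 402 = 64.
Using column 1: 127 + 99 + 162 + ? → (1,1) = 466 − 388 = 78.
From column 2, 466 − (113 + 141 + 64) gives (1,2) = 148.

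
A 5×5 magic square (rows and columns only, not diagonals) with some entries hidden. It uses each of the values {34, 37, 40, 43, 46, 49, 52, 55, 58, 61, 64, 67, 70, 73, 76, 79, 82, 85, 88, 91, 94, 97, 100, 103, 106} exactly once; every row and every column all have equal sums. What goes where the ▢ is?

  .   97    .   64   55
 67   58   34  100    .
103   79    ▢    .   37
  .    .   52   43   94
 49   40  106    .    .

70

The 25 entries sum to 1750, so each line sums to 1750/5 = 350.
Row 2 needs 350; the known cells sum to 259, so (2,5) = 91.
The remaining cell in column 2 is (4,2) = 350 − 274 = 76.
Column 5: 55 + 91 + 37 + 94 + ? = 350, so (5,5) = 73.
Row 4 must total 350; the given cells sum to 265, so (4,1) = 85.
From row 5, 350 − (49 + 40 + 106 + 73) gives (5,4) = 82.
The remaining cell in column 1 is (1,1) = 350 − 304 = 46.
Column 4: 64 + 100 + 43 + 82 + ? = 350, so (3,4) = 61.
From row 1, 350 − (46 + 97 + 64 + 55) gives (1,3) = 88.
From row 3, 350 − (103 + 79 + 61 + 37) gives (3,3) = 70.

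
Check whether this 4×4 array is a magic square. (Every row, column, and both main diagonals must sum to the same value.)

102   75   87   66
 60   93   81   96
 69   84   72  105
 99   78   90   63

Row 1: 102 + 75 + 87 + 66 = 330.
Row 2: 60 + 93 + 81 + 96 = 330.
Row 3: 69 + 84 + 72 + 105 = 330.
Row 4: 99 + 78 + 90 + 63 = 330.
Column 1: 102 + 60 + 69 + 99 = 330.
Column 2: 75 + 93 + 84 + 78 = 330.
Column 3: 87 + 81 + 72 + 90 = 330.
Column 4: 66 + 96 + 105 + 63 = 330.
Main diagonal: 102 + 93 + 72 + 63 = 330.
Anti-diagonal: 66 + 81 + 84 + 99 = 330.
All lines sum to 330.

Yes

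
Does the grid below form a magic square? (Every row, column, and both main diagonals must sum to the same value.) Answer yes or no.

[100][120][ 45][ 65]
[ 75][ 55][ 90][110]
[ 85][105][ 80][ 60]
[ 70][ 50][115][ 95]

Yes

Row 1: 100 + 120 + 45 + 65 = 330.
Row 2: 75 + 55 + 90 + 110 = 330.
Row 3: 85 + 105 + 80 + 60 = 330.
Row 4: 70 + 50 + 115 + 95 = 330.
Column 1: 100 + 75 + 85 + 70 = 330.
Column 2: 120 + 55 + 105 + 50 = 330.
Column 3: 45 + 90 + 80 + 115 = 330.
Column 4: 65 + 110 + 60 + 95 = 330.
Main diagonal: 100 + 55 + 80 + 95 = 330.
Anti-diagonal: 65 + 90 + 105 + 70 = 330.
All lines sum to 330.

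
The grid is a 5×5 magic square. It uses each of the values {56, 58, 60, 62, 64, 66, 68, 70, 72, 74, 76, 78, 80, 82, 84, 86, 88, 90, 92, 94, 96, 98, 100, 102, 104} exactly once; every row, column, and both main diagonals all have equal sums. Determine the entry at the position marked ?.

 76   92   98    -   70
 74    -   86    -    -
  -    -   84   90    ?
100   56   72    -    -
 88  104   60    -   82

The 25 entries sum to 2000, so each line sums to 2000/5 = 400.
Row 1: 76 + 92 + 98 + 70 + ? = 400, so (1,4) = 64.
Row 5 needs 400; the known cells sum to 334, so (5,4) = 66.
Column 1 needs 400; the known cells sum to 338, so (3,1) = 62.
The remaining cell in anti-diagonal is (2,4) = 400 − 298 = 102.
From column 4, 400 − (64 + 102 + 90 + 66) gives (4,4) = 78.
From main diagonal, 400 − (76 + 84 + 78 + 82) gives (2,2) = 80.
The remaining cell in row 2 is (2,5) = 400 − 342 = 58.
Row 4: 100 + 56 + 72 + 78 + ? = 400, so (4,5) = 94.
The remaining cell in column 2 is (3,2) = 400 − 332 = 68.
The remaining cell in column 5 is (3,5) = 400 − 304 = 96.

96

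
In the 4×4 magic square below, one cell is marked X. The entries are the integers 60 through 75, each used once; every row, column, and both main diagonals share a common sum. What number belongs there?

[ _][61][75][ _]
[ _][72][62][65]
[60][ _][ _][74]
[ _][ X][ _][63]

The entries are 60 through 75, which sum to 1080, so each line sums to 1080/4 = 270.
The remaining cell in row 2 is (2,1) = 270 − 199 = 71.
Column 4: 65 + 74 + 63 + ? = 270, so (1,4) = 68.
The remaining cell in row 1 is (1,1) = 270 − 204 = 66.
Column 1 needs 270; the known cells sum to 197, so (4,1) = 73.
Main diagonal: 66 + 72 + 63 + ? = 270, so (3,3) = 69.
The remaining cell in anti-diagonal is (3,2) = 270 − 203 = 67.
Using column 2: 61 + 72 + 67 + ? → (4,2) = 270 − 200 = 70.

70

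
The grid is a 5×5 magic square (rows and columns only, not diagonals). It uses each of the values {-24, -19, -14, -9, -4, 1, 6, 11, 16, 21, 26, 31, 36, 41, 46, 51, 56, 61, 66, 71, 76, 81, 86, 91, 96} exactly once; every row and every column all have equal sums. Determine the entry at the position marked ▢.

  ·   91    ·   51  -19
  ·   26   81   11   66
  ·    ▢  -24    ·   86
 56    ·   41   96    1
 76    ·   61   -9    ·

71

The 25 entries sum to 900, so each line sums to 900/5 = 180.
Row 2 needs 180; the known cells sum to 184, so (2,1) = -4.
Row 4 must total 180; the given cells sum to 194, so (4,2) = -14.
Using column 3: 81 + (-24) + 41 + 61 + ? → (1,3) = 180 − 159 = 21.
Column 4 must total 180; the given cells sum to 149, so (3,4) = 31.
From column 5, 180 − (-19 + 66 + 86 + 1) gives (5,5) = 46.
From row 1, 180 − (91 + 21 + 51 + (-19)) gives (1,1) = 36.
Row 5 needs 180; the known cells sum to 174, so (5,2) = 6.
Using column 1: 36 + (-4) + 56 + 76 + ? → (3,1) = 180 − 164 = 16.
From column 2, 180 − (91 + 26 + (-14) + 6) gives (3,2) = 71.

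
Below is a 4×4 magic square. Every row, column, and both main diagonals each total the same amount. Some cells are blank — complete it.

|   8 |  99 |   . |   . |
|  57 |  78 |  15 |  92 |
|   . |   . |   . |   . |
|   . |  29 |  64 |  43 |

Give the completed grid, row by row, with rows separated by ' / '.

Row 2 is already complete: 57 + 78 + 15 + 92 = 242, so that is the magic constant.
Using row 4: 29 + 64 + 43 + ? → (4,1) = 242 − 136 = 106.
From column 1, 242 − (8 + 57 + 106) gives (3,1) = 71.
From column 2, 242 − (99 + 78 + 29) gives (3,2) = 36.
Main diagonal needs 242; the known cells sum to 129, so (3,3) = 113.
Anti-diagonal needs 242; the known cells sum to 157, so (1,4) = 85.
Row 1: 8 + 99 + 85 + ? = 242, so (1,3) = 50.
Row 3 needs 242; the known cells sum to 220, so (3,4) = 22.

8 99 50 85 / 57 78 15 92 / 71 36 113 22 / 106 29 64 43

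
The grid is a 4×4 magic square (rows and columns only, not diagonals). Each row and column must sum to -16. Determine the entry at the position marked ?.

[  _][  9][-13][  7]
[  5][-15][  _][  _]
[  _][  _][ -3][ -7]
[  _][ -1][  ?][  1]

-11

Row 1 needs -16; the known cells sum to 3, so (1,1) = -19.
The remaining cell in column 2 is (3,2) = -16 − (-7) = -9.
Column 4 needs -16; the known cells sum to 1, so (2,4) = -17.
From row 2, -16 − (5 + (-15) + (-17)) gives (2,3) = 11.
Using row 3: -9 + (-3) + (-7) + ? → (3,1) = -16 − (-19) = 3.
Column 1 must total -16; the given cells sum to -11, so (4,1) = -5.
Using column 3: -13 + 11 + (-3) + ? → (4,3) = -16 − (-5) = -11.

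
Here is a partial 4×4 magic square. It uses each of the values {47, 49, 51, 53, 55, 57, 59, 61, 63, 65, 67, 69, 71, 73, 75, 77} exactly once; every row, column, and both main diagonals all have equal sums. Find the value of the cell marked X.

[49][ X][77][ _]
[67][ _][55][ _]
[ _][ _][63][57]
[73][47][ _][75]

71

The 16 entries sum to 992, so each line sums to 992/4 = 248.
Row 4 must total 248; the given cells sum to 195, so (4,3) = 53.
The remaining cell in column 1 is (3,1) = 248 − 189 = 59.
Main diagonal needs 248; the known cells sum to 187, so (2,2) = 61.
Row 2: 67 + 61 + 55 + ? = 248, so (2,4) = 65.
Row 3 needs 248; the known cells sum to 179, so (3,2) = 69.
Column 2: 61 + 69 + 47 + ? = 248, so (1,2) = 71.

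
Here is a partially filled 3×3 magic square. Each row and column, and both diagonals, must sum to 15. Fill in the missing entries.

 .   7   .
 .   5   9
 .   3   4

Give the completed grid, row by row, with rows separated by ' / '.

Row 2 must total 15; the given cells sum to 14, so (2,1) = 1.
Using row 3: 3 + 4 + ? → (3,1) = 15 − 7 = 8.
Column 1 must total 15; the given cells sum to 9, so (1,1) = 6.
From column 3, 15 − (9 + 4) gives (1,3) = 2.

6 7 2 / 1 5 9 / 8 3 4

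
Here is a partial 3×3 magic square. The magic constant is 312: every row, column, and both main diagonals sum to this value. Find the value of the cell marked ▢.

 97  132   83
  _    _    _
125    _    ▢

111

Column 1: 97 + 125 + ? = 312, so (2,1) = 90.
Anti-diagonal needs 312; the known cells sum to 208, so (2,2) = 104.
Row 2 must total 312; the given cells sum to 194, so (2,3) = 118.
Column 2: 132 + 104 + ? = 312, so (3,2) = 76.
Column 3 must total 312; the given cells sum to 201, so (3,3) = 111.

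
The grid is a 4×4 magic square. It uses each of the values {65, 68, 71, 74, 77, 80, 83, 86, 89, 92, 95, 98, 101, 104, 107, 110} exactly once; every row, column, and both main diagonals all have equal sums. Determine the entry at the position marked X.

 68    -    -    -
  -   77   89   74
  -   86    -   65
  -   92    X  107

The 16 entries sum to 1400, so each line sums to 1400/4 = 350.
Row 2: 77 + 89 + 74 + ? = 350, so (2,1) = 110.
From column 2, 350 − (77 + 86 + 92) gives (1,2) = 95.
Column 4: 74 + 65 + 107 + ? = 350, so (1,4) = 104.
Main diagonal needs 350; the known cells sum to 252, so (3,3) = 98.
The remaining cell in anti-diagonal is (4,1) = 350 − 279 = 71.
Using row 1: 68 + 95 + 104 + ? → (1,3) = 350 − 267 = 83.
Row 3: 86 + 98 + 65 + ? = 350, so (3,1) = 101.
Row 4 must total 350; the given cells sum to 270, so (4,3) = 80.

80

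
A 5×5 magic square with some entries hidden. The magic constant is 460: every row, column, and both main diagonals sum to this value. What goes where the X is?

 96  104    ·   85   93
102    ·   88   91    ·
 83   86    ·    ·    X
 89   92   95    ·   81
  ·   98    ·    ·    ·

Row 1 must total 460; the given cells sum to 378, so (1,3) = 82.
Row 4 must total 460; the given cells sum to 357, so (4,4) = 103.
Column 1 must total 460; the given cells sum to 370, so (5,1) = 90.
Using column 2: 104 + 86 + 92 + 98 + ? → (2,2) = 460 − 380 = 80.
The remaining cell in anti-diagonal is (3,3) = 460 − 366 = 94.
Using row 2: 102 + 80 + 88 + 91 + ? → (2,5) = 460 − 361 = 99.
The remaining cell in column 3 is (5,3) = 460 − 359 = 101.
Main diagonal must total 460; the given cells sum to 373, so (5,5) = 87.
From row 5, 460 − (90 + 98 + 101 + 87) gives (5,4) = 84.
The remaining cell in column 4 is (3,4) = 460 − 363 = 97.
Column 5 needs 460; the known cells sum to 360, so (3,5) = 100.

100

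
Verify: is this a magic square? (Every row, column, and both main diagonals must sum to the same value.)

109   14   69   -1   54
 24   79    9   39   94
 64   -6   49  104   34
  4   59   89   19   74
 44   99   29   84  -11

Yes

Row 1: 109 + 14 + 69 + (-1) + 54 = 245.
Row 2: 24 + 79 + 9 + 39 + 94 = 245.
Row 3: 64 + (-6) + 49 + 104 + 34 = 245.
Row 4: 4 + 59 + 89 + 19 + 74 = 245.
Row 5: 44 + 99 + 29 + 84 + (-11) = 245.
Column 1: 109 + 24 + 64 + 4 + 44 = 245.
Column 2: 14 + 79 + (-6) + 59 + 99 = 245.
Column 3: 69 + 9 + 49 + 89 + 29 = 245.
Column 4: -1 + 39 + 104 + 19 + 84 = 245.
Column 5: 54 + 94 + 34 + 74 + (-11) = 245.
Main diagonal: 109 + 79 + 49 + 19 + (-11) = 245.
Anti-diagonal: 54 + 39 + 49 + 59 + 44 = 245.
All lines sum to 245.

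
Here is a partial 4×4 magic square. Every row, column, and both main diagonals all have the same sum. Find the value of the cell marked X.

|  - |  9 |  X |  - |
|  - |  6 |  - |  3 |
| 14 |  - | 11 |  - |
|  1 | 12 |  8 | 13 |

5

Row 4 is complete and sums to 34; that is the magic constant.
Column 2 needs 34; the known cells sum to 27, so (3,2) = 7.
From main diagonal, 34 − (6 + 11 + 13) gives (1,1) = 4.
Row 3: 14 + 7 + 11 + ? = 34, so (3,4) = 2.
Using column 1: 4 + 14 + 1 + ? → (2,1) = 34 − 19 = 15.
The remaining cell in column 4 is (1,4) = 34 − 18 = 16.
Anti-diagonal: 16 + 7 + 1 + ? = 34, so (2,3) = 10.
Row 1 must total 34; the given cells sum to 29, so (1,3) = 5.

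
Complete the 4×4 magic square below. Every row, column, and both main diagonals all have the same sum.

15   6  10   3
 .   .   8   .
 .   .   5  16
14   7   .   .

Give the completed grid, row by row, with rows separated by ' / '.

Row 1 is already complete: 15 + 6 + 10 + 3 = 34, so that is the magic constant.
Using column 3: 10 + 8 + 5 + ? → (4,3) = 34 − 23 = 11.
Using anti-diagonal: 3 + 8 + 14 + ? → (3,2) = 34 − 25 = 9.
The remaining cell in row 3 is (3,1) = 34 − 30 = 4.
Row 4 needs 34; the known cells sum to 32, so (4,4) = 2.
The remaining cell in column 1 is (2,1) = 34 − 33 = 1.
Column 2: 6 + 9 + 7 + ? = 34, so (2,2) = 12.
Using column 4: 3 + 16 + 2 + ? → (2,4) = 34 − 21 = 13.

15 6 10 3 / 1 12 8 13 / 4 9 5 16 / 14 7 11 2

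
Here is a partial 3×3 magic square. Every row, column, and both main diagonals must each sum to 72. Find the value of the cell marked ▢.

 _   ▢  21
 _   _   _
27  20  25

From column 3, 72 − (21 + 25) gives (2,3) = 26.
Anti-diagonal needs 72; the known cells sum to 48, so (2,2) = 24.
Row 2 needs 72; the known cells sum to 50, so (2,1) = 22.
Column 1: 22 + 27 + ? = 72, so (1,1) = 23.
From column 2, 72 − (24 + 20) gives (1,2) = 28.

28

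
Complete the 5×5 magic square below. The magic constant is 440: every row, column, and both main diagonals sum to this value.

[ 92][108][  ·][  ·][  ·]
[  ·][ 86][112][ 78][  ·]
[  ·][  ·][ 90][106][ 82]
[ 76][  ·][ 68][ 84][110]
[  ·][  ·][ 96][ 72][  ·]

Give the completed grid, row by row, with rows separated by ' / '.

92 108 74 100 66 / 70 86 112 78 94 / 98 64 90 106 82 / 76 102 68 84 110 / 104 80 96 72 88

From row 4, 440 − (76 + 68 + 84 + 110) gives (4,2) = 102.
Column 3 needs 440; the known cells sum to 366, so (1,3) = 74.
Using column 4: 78 + 106 + 84 + 72 + ? → (1,4) = 440 − 340 = 100.
Main diagonal: 92 + 86 + 90 + 84 + ? = 440, so (5,5) = 88.
Using row 1: 92 + 108 + 74 + 100 + ? → (1,5) = 440 − 374 = 66.
Using column 5: 66 + 82 + 110 + 88 + ? → (2,5) = 440 − 346 = 94.
Anti-diagonal: 66 + 78 + 90 + 102 + ? = 440, so (5,1) = 104.
Row 2 must total 440; the given cells sum to 370, so (2,1) = 70.
Row 5 must total 440; the given cells sum to 360, so (5,2) = 80.
Column 1 must total 440; the given cells sum to 342, so (3,1) = 98.
Column 2 must total 440; the given cells sum to 376, so (3,2) = 64.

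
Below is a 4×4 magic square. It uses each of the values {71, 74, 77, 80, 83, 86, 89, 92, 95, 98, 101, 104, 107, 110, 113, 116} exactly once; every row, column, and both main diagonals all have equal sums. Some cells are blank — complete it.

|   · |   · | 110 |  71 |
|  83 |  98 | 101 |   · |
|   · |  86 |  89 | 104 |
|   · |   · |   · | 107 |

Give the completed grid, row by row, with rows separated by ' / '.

80 113 110 71 / 83 98 101 92 / 95 86 89 104 / 116 77 74 107

The 16 entries sum to 1496, so each line sums to 1496/4 = 374.
Row 2 needs 374; the known cells sum to 282, so (2,4) = 92.
Row 3: 86 + 89 + 104 + ? = 374, so (3,1) = 95.
Using column 3: 110 + 101 + 89 + ? → (4,3) = 374 − 300 = 74.
Main diagonal: 98 + 89 + 107 + ? = 374, so (1,1) = 80.
Using anti-diagonal: 71 + 101 + 86 + ? → (4,1) = 374 − 258 = 116.
From row 1, 374 − (80 + 110 + 71) gives (1,2) = 113.
Row 4 must total 374; the given cells sum to 297, so (4,2) = 77.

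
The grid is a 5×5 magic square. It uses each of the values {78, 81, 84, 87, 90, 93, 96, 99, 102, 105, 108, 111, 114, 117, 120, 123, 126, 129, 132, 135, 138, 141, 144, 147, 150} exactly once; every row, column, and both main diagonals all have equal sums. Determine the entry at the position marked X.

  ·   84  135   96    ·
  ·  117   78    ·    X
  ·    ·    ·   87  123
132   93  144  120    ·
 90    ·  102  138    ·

105

The 25 entries sum to 2850, so each line sums to 2850/5 = 570.
Row 4 must total 570; the given cells sum to 489, so (4,5) = 81.
From column 3, 570 − (135 + 78 + 144 + 102) gives (3,3) = 111.
The remaining cell in column 4 is (2,4) = 570 − 441 = 129.
The remaining cell in anti-diagonal is (1,5) = 570 − 423 = 147.
Using row 1: 84 + 135 + 96 + 147 + ? → (1,1) = 570 − 462 = 108.
Main diagonal must total 570; the given cells sum to 456, so (5,5) = 114.
From row 5, 570 − (90 + 102 + 138 + 114) gives (5,2) = 126.
Using column 2: 84 + 117 + 93 + 126 + ? → (3,2) = 570 − 420 = 150.
Column 5: 147 + 123 + 81 + 114 + ? = 570, so (2,5) = 105.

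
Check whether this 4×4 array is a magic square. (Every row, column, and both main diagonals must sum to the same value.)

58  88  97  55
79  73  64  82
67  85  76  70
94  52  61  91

Yes

Row 1: 58 + 88 + 97 + 55 = 298.
Row 2: 79 + 73 + 64 + 82 = 298.
Row 3: 67 + 85 + 76 + 70 = 298.
Row 4: 94 + 52 + 61 + 91 = 298.
Column 1: 58 + 79 + 67 + 94 = 298.
Column 2: 88 + 73 + 85 + 52 = 298.
Column 3: 97 + 64 + 76 + 61 = 298.
Column 4: 55 + 82 + 70 + 91 = 298.
Main diagonal: 58 + 73 + 76 + 91 = 298.
Anti-diagonal: 55 + 64 + 85 + 94 = 298.
All lines sum to 298.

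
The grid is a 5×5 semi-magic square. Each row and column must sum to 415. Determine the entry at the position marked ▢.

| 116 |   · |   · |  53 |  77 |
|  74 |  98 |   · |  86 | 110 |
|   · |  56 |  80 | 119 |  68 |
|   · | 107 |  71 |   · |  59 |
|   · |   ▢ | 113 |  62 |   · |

Row 2: 74 + 98 + 86 + 110 + ? = 415, so (2,3) = 47.
Row 3 must total 415; the given cells sum to 323, so (3,1) = 92.
Column 3 needs 415; the known cells sum to 311, so (1,3) = 104.
Column 4 must total 415; the given cells sum to 320, so (4,4) = 95.
Column 5: 77 + 110 + 68 + 59 + ? = 415, so (5,5) = 101.
From row 1, 415 − (116 + 104 + 53 + 77) gives (1,2) = 65.
Using row 4: 107 + 71 + 95 + 59 + ? → (4,1) = 415 − 332 = 83.
From column 1, 415 − (116 + 74 + 92 + 83) gives (5,1) = 50.
From column 2, 415 − (65 + 98 + 56 + 107) gives (5,2) = 89.

89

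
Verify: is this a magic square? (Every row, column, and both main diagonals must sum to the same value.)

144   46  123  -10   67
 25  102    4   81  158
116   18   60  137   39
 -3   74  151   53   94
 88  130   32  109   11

Row 1: 144 + 46 + 123 + (-10) + 67 = 370.
Row 2: 25 + 102 + 4 + 81 + 158 = 370.
Row 3: 116 + 18 + 60 + 137 + 39 = 370.
Row 4: -3 + 74 + 151 + 53 + 94 = 369.
Row 5: 88 + 130 + 32 + 109 + 11 = 370.
Column 1: 144 + 25 + 116 + (-3) + 88 = 370.
Column 2: 46 + 102 + 18 + 74 + 130 = 370.
Column 3: 123 + 4 + 60 + 151 + 32 = 370.
Column 4: -10 + 81 + 137 + 53 + 109 = 370.
Column 5: 67 + 158 + 39 + 94 + 11 = 369.
Main diagonal: 144 + 102 + 60 + 53 + 11 = 370.
Anti-diagonal: 67 + 81 + 60 + 74 + 88 = 370.

No — column 4 sums to 370 but row 4 sums to 369.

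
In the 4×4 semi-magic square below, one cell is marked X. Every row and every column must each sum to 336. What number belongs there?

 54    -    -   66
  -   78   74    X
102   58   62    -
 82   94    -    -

Using row 3: 102 + 58 + 62 + ? → (3,4) = 336 − 222 = 114.
Column 1: 54 + 102 + 82 + ? = 336, so (2,1) = 98.
From column 2, 336 − (78 + 58 + 94) gives (1,2) = 106.
Row 1 needs 336; the known cells sum to 226, so (1,3) = 110.
The remaining cell in row 2 is (2,4) = 336 − 250 = 86.

86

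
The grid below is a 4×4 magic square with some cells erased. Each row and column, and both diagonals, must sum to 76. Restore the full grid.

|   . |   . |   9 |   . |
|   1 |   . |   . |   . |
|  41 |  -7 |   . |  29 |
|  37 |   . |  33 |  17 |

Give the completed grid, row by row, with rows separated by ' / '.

-3 45 9 25 / 1 49 21 5 / 41 -7 13 29 / 37 -11 33 17

Row 3 must total 76; the given cells sum to 63, so (3,3) = 13.
Row 4 needs 76; the known cells sum to 87, so (4,2) = -11.
From column 1, 76 − (1 + 41 + 37) gives (1,1) = -3.
Column 3 needs 76; the known cells sum to 55, so (2,3) = 21.
Main diagonal needs 76; the known cells sum to 27, so (2,2) = 49.
The remaining cell in anti-diagonal is (1,4) = 76 − 51 = 25.
Using row 1: -3 + 9 + 25 + ? → (1,2) = 76 − 31 = 45.
Row 2: 1 + 49 + 21 + ? = 76, so (2,4) = 5.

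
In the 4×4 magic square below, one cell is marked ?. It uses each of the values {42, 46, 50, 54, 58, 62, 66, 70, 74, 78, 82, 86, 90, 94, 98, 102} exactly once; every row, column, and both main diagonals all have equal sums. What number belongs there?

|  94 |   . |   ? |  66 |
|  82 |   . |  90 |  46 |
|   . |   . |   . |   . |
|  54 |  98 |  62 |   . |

86

The 16 entries sum to 1152, so each line sums to 1152/4 = 288.
Row 2 needs 288; the known cells sum to 218, so (2,2) = 70.
Row 4 must total 288; the given cells sum to 214, so (4,4) = 74.
The remaining cell in column 1 is (3,1) = 288 − 230 = 58.
Column 4 must total 288; the given cells sum to 186, so (3,4) = 102.
Main diagonal must total 288; the given cells sum to 238, so (3,3) = 50.
The remaining cell in anti-diagonal is (3,2) = 288 − 210 = 78.
Column 2: 70 + 78 + 98 + ? = 288, so (1,2) = 42.
From column 3, 288 − (90 + 50 + 62) gives (1,3) = 86.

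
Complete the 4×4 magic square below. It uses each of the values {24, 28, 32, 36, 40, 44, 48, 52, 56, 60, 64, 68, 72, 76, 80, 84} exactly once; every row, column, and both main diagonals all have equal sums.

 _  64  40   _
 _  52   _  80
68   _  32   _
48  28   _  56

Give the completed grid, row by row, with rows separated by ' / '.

76 64 40 36 / 24 52 60 80 / 68 72 32 44 / 48 28 84 56

The 16 entries sum to 864, so each line sums to 864/4 = 216.
From row 4, 216 − (48 + 28 + 56) gives (4,3) = 84.
Column 2 needs 216; the known cells sum to 144, so (3,2) = 72.
Column 3 needs 216; the known cells sum to 156, so (2,3) = 60.
From main diagonal, 216 − (52 + 32 + 56) gives (1,1) = 76.
Anti-diagonal: 60 + 72 + 48 + ? = 216, so (1,4) = 36.
Row 2 must total 216; the given cells sum to 192, so (2,1) = 24.
From row 3, 216 − (68 + 72 + 32) gives (3,4) = 44.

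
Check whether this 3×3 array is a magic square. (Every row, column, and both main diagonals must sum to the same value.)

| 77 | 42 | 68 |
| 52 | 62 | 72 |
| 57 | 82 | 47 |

Row 1: 77 + 42 + 68 = 187.
Row 2: 52 + 62 + 72 = 186.
Row 3: 57 + 82 + 47 = 186.
Column 1: 77 + 52 + 57 = 186.
Column 2: 42 + 62 + 82 = 186.
Column 3: 68 + 72 + 47 = 187.
Main diagonal: 77 + 62 + 47 = 186.
Anti-diagonal: 68 + 62 + 57 = 187.

No — column 1 sums to 186 but anti-diagonal sums to 187.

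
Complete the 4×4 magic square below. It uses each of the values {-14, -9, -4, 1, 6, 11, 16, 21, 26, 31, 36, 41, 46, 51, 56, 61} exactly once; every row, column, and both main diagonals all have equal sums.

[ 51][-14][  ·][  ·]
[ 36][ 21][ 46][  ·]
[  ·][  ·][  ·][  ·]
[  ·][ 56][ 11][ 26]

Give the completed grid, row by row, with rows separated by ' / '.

The 16 entries sum to 376, so each line sums to 376/4 = 94.
Row 2 must total 94; the given cells sum to 103, so (2,4) = -9.
Row 4 needs 94; the known cells sum to 93, so (4,1) = 1.
Column 1 must total 94; the given cells sum to 88, so (3,1) = 6.
Column 2 must total 94; the given cells sum to 63, so (3,2) = 31.
Using main diagonal: 51 + 21 + 26 + ? → (3,3) = 94 − 98 = -4.
Anti-diagonal must total 94; the given cells sum to 78, so (1,4) = 16.
Using row 1: 51 + (-14) + 16 + ? → (1,3) = 94 − 53 = 41.
Using row 3: 6 + 31 + (-4) + ? → (3,4) = 94 − 33 = 61.

51 -14 41 16 / 36 21 46 -9 / 6 31 -4 61 / 1 56 11 26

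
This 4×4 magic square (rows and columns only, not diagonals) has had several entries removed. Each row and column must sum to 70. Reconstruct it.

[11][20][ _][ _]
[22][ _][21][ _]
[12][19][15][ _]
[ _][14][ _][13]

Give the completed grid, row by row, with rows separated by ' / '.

11 20 16 23 / 22 17 21 10 / 12 19 15 24 / 25 14 18 13

Using row 3: 12 + 19 + 15 + ? → (3,4) = 70 − 46 = 24.
Column 1 needs 70; the known cells sum to 45, so (4,1) = 25.
From column 2, 70 − (20 + 19 + 14) gives (2,2) = 17.
Row 2 must total 70; the given cells sum to 60, so (2,4) = 10.
From row 4, 70 − (25 + 14 + 13) gives (4,3) = 18.
The remaining cell in column 3 is (1,3) = 70 − 54 = 16.
Column 4 must total 70; the given cells sum to 47, so (1,4) = 23.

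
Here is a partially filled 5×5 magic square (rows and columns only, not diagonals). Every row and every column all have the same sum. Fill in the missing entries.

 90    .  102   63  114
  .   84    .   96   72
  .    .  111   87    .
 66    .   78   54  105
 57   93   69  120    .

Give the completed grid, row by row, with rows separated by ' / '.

Column 4 is already complete: 63 + 96 + 87 + 54 + 120 = 420, so that is the magic constant.
Row 1 needs 420; the known cells sum to 369, so (1,2) = 51.
Row 4: 66 + 78 + 54 + 105 + ? = 420, so (4,2) = 117.
From row 5, 420 − (57 + 93 + 69 + 120) gives (5,5) = 81.
Using column 2: 51 + 84 + 117 + 93 + ? → (3,2) = 420 − 345 = 75.
Column 3: 102 + 111 + 78 + 69 + ? = 420, so (2,3) = 60.
Using column 5: 114 + 72 + 105 + 81 + ? → (3,5) = 420 − 372 = 48.
Row 2 needs 420; the known cells sum to 312, so (2,1) = 108.
Row 3: 75 + 111 + 87 + 48 + ? = 420, so (3,1) = 99.

90 51 102 63 114 / 108 84 60 96 72 / 99 75 111 87 48 / 66 117 78 54 105 / 57 93 69 120 81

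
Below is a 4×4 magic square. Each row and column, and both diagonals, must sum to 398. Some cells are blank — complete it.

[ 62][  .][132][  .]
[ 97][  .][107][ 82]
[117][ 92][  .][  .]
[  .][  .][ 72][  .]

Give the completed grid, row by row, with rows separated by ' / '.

Row 2 must total 398; the given cells sum to 286, so (2,2) = 112.
Column 1 needs 398; the known cells sum to 276, so (4,1) = 122.
Column 3 needs 398; the known cells sum to 311, so (3,3) = 87.
Using main diagonal: 62 + 112 + 87 + ? → (4,4) = 398 − 261 = 137.
From anti-diagonal, 398 − (107 + 92 + 122) gives (1,4) = 77.
The remaining cell in row 1 is (1,2) = 398 − 271 = 127.
From row 3, 398 − (117 + 92 + 87) gives (3,4) = 102.
Row 4 must total 398; the given cells sum to 331, so (4,2) = 67.

62 127 132 77 / 97 112 107 82 / 117 92 87 102 / 122 67 72 137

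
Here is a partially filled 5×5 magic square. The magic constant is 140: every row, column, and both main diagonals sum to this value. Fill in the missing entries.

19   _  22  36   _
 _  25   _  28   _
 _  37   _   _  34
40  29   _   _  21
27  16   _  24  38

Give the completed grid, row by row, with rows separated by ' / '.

The remaining cell in row 5 is (5,3) = 140 − 105 = 35.
The remaining cell in column 2 is (1,2) = 140 − 107 = 33.
Row 1: 19 + 33 + 22 + 36 + ? = 140, so (1,5) = 30.
Column 5 must total 140; the given cells sum to 123, so (2,5) = 17.
Anti-diagonal needs 140; the known cells sum to 114, so (3,3) = 26.
Main diagonal needs 140; the known cells sum to 108, so (4,4) = 32.
The remaining cell in row 4 is (4,3) = 140 − 122 = 18.
Column 3 must total 140; the given cells sum to 101, so (2,3) = 39.
Column 4 needs 140; the known cells sum to 120, so (3,4) = 20.
From row 2, 140 − (25 + 39 + 28 + 17) gives (2,1) = 31.
From row 3, 140 − (37 + 26 + 20 + 34) gives (3,1) = 23.

19 33 22 36 30 / 31 25 39 28 17 / 23 37 26 20 34 / 40 29 18 32 21 / 27 16 35 24 38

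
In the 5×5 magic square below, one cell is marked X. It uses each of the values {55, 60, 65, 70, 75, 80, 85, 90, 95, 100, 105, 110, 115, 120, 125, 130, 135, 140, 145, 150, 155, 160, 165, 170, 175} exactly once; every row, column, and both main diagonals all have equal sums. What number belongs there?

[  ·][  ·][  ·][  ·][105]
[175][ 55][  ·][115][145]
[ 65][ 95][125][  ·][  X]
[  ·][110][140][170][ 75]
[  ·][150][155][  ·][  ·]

160

The 25 entries sum to 2875, so each line sums to 2875/5 = 575.
Using row 2: 175 + 55 + 115 + 145 + ? → (2,3) = 575 − 490 = 85.
Row 4: 110 + 140 + 170 + 75 + ? = 575, so (4,1) = 80.
Column 2 needs 575; the known cells sum to 410, so (1,2) = 165.
From column 3, 575 − (85 + 125 + 140 + 155) gives (1,3) = 70.
Anti-diagonal needs 575; the known cells sum to 455, so (5,1) = 120.
Using column 1: 175 + 65 + 80 + 120 + ? → (1,1) = 575 − 440 = 135.
Main diagonal: 135 + 55 + 125 + 170 + ? = 575, so (5,5) = 90.
Row 1 needs 575; the known cells sum to 475, so (1,4) = 100.
The remaining cell in row 5 is (5,4) = 575 − 515 = 60.
Column 4 needs 575; the known cells sum to 445, so (3,4) = 130.
From column 5, 575 − (105 + 145 + 75 + 90) gives (3,5) = 160.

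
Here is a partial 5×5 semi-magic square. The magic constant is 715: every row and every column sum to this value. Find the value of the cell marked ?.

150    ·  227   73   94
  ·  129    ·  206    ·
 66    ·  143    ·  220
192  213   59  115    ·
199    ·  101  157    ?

178

From row 1, 715 − (150 + 227 + 73 + 94) gives (1,2) = 171.
The remaining cell in row 4 is (4,5) = 715 − 579 = 136.
Using column 1: 150 + 66 + 192 + 199 + ? → (2,1) = 715 − 607 = 108.
Using column 3: 227 + 143 + 59 + 101 + ? → (2,3) = 715 − 530 = 185.
Column 4 must total 715; the given cells sum to 551, so (3,4) = 164.
The remaining cell in row 2 is (2,5) = 715 − 628 = 87.
Using row 3: 66 + 143 + 164 + 220 + ? → (3,2) = 715 − 593 = 122.
From column 2, 715 − (171 + 129 + 122 + 213) gives (5,2) = 80.
The remaining cell in column 5 is (5,5) = 715 − 537 = 178.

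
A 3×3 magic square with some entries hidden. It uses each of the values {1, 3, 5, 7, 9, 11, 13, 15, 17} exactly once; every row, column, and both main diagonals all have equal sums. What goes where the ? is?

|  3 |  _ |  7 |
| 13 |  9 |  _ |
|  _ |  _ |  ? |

15

The 9 entries sum to 81, so each line sums to 81/3 = 27.
The remaining cell in row 1 is (1,2) = 27 − 10 = 17.
The remaining cell in row 2 is (2,3) = 27 − 22 = 5.
Column 1 needs 27; the known cells sum to 16, so (3,1) = 11.
The remaining cell in column 2 is (3,2) = 27 − 26 = 1.
Column 3 needs 27; the known cells sum to 12, so (3,3) = 15.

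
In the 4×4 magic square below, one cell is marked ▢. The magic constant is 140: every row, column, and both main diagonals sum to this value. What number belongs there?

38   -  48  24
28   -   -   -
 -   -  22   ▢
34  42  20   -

46

Row 1 must total 140; the given cells sum to 110, so (1,2) = 30.
Row 4: 34 + 42 + 20 + ? = 140, so (4,4) = 44.
Using column 1: 38 + 28 + 34 + ? → (3,1) = 140 − 100 = 40.
The remaining cell in column 3 is (2,3) = 140 − 90 = 50.
Using main diagonal: 38 + 22 + 44 + ? → (2,2) = 140 − 104 = 36.
Anti-diagonal must total 140; the given cells sum to 108, so (3,2) = 32.
Row 2 needs 140; the known cells sum to 114, so (2,4) = 26.
Row 3: 40 + 32 + 22 + ? = 140, so (3,4) = 46.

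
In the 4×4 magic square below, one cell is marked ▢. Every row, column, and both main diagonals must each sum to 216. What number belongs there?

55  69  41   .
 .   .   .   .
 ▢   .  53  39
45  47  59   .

67

Row 1: 55 + 69 + 41 + ? = 216, so (1,4) = 51.
Row 4: 45 + 47 + 59 + ? = 216, so (4,4) = 65.
The remaining cell in column 3 is (2,3) = 216 − 153 = 63.
From column 4, 216 − (51 + 39 + 65) gives (2,4) = 61.
Using main diagonal: 55 + 53 + 65 + ? → (2,2) = 216 − 173 = 43.
Anti-diagonal: 51 + 63 + 45 + ? = 216, so (3,2) = 57.
Row 2: 43 + 63 + 61 + ? = 216, so (2,1) = 49.
Row 3 must total 216; the given cells sum to 149, so (3,1) = 67.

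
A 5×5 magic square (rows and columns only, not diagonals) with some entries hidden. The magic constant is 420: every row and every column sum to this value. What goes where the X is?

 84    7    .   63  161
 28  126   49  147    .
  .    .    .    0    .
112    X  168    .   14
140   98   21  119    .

Row 1: 84 + 7 + 63 + 161 + ? = 420, so (1,3) = 105.
Row 2 must total 420; the given cells sum to 350, so (2,5) = 70.
From row 5, 420 − (140 + 98 + 21 + 119) gives (5,5) = 42.
Using column 1: 84 + 28 + 112 + 140 + ? → (3,1) = 420 − 364 = 56.
Using column 3: 105 + 49 + 168 + 21 + ? → (3,3) = 420 − 343 = 77.
The remaining cell in column 4 is (4,4) = 420 − 329 = 91.
Column 5 needs 420; the known cells sum to 287, so (3,5) = 133.
Row 3: 56 + 77 + 0 + 133 + ? = 420, so (3,2) = 154.
From row 4, 420 − (112 + 168 + 91 + 14) gives (4,2) = 35.

35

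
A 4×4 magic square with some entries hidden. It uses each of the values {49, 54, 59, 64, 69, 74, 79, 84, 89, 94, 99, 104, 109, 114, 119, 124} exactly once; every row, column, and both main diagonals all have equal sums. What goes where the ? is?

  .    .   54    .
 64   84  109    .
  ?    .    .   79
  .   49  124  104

The 16 entries sum to 1384, so each line sums to 1384/4 = 346.
Row 2: 64 + 84 + 109 + ? = 346, so (2,4) = 89.
Row 4 needs 346; the known cells sum to 277, so (4,1) = 69.
Using column 3: 54 + 109 + 124 + ? → (3,3) = 346 − 287 = 59.
From column 4, 346 − (89 + 79 + 104) gives (1,4) = 74.
The remaining cell in main diagonal is (1,1) = 346 − 247 = 99.
Using anti-diagonal: 74 + 109 + 69 + ? → (3,2) = 346 − 252 = 94.
The remaining cell in row 1 is (1,2) = 346 − 227 = 119.
From row 3, 346 − (94 + 59 + 79) gives (3,1) = 114.

114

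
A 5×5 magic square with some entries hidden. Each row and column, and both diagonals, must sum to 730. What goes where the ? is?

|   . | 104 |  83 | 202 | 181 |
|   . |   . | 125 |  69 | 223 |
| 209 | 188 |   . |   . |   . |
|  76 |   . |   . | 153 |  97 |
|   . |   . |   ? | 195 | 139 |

Row 1 needs 730; the known cells sum to 570, so (1,1) = 160.
Column 4 needs 730; the known cells sum to 619, so (3,4) = 111.
The remaining cell in column 5 is (3,5) = 730 − 640 = 90.
Row 3 must total 730; the given cells sum to 598, so (3,3) = 132.
The remaining cell in main diagonal is (2,2) = 730 − 584 = 146.
Row 2: 146 + 125 + 69 + 223 + ? = 730, so (2,1) = 167.
Column 1 needs 730; the known cells sum to 612, so (5,1) = 118.
The remaining cell in anti-diagonal is (4,2) = 730 − 500 = 230.
The remaining cell in row 4 is (4,3) = 730 − 556 = 174.
Column 2: 104 + 146 + 188 + 230 + ? = 730, so (5,2) = 62.
Column 3 must total 730; the given cells sum to 514, so (5,3) = 216.

216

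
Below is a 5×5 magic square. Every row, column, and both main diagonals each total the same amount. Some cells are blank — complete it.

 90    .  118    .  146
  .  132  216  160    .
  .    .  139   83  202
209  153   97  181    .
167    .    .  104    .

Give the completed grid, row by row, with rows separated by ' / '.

Anti-diagonal is already complete: 146 + 160 + 139 + 153 + 167 = 765, so that is the magic constant.
Row 4: 209 + 153 + 97 + 181 + ? = 765, so (4,5) = 125.
Column 3 needs 765; the known cells sum to 570, so (5,3) = 195.
From column 4, 765 − (160 + 83 + 181 + 104) gives (1,4) = 237.
Main diagonal must total 765; the given cells sum to 542, so (5,5) = 223.
Using row 1: 90 + 118 + 237 + 146 + ? → (1,2) = 765 − 591 = 174.
Row 5 must total 765; the given cells sum to 689, so (5,2) = 76.
The remaining cell in column 2 is (3,2) = 765 − 535 = 230.
Column 5 needs 765; the known cells sum to 696, so (2,5) = 69.
Row 2: 132 + 216 + 160 + 69 + ? = 765, so (2,1) = 188.
The remaining cell in row 3 is (3,1) = 765 − 654 = 111.

90 174 118 237 146 / 188 132 216 160 69 / 111 230 139 83 202 / 209 153 97 181 125 / 167 76 195 104 223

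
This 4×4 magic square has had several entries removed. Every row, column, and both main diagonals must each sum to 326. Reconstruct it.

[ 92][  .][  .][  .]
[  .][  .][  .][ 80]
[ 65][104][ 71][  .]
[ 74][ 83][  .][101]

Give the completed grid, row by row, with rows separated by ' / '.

92 77 98 59 / 95 62 89 80 / 65 104 71 86 / 74 83 68 101

Using row 3: 65 + 104 + 71 + ? → (3,4) = 326 − 240 = 86.
Row 4: 74 + 83 + 101 + ? = 326, so (4,3) = 68.
Column 1 needs 326; the known cells sum to 231, so (2,1) = 95.
Using column 4: 80 + 86 + 101 + ? → (1,4) = 326 − 267 = 59.
Using main diagonal: 92 + 71 + 101 + ? → (2,2) = 326 − 264 = 62.
Anti-diagonal needs 326; the known cells sum to 237, so (2,3) = 89.
Column 2: 62 + 104 + 83 + ? = 326, so (1,2) = 77.
Column 3: 89 + 71 + 68 + ? = 326, so (1,3) = 98.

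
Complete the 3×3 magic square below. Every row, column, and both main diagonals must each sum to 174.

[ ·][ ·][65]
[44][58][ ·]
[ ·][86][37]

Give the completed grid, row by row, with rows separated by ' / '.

79 30 65 / 44 58 72 / 51 86 37

The remaining cell in row 2 is (2,3) = 174 − 102 = 72.
Row 3: 86 + 37 + ? = 174, so (3,1) = 51.
Column 1: 44 + 51 + ? = 174, so (1,1) = 79.
From column 2, 174 − (58 + 86) gives (1,2) = 30.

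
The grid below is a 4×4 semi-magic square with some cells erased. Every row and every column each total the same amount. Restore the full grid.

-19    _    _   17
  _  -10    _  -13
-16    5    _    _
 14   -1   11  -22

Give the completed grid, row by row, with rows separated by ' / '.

-19 8 -4 17 / 23 -10 2 -13 / -16 5 -7 20 / 14 -1 11 -22

Row 4 is already complete: 14 + -1 + 11 + -22 = 2, so that is the magic constant.
From column 1, 2 − (-19 + (-16) + 14) gives (2,1) = 23.
Column 2 needs 2; the known cells sum to -6, so (1,2) = 8.
Column 4 must total 2; the given cells sum to -18, so (3,4) = 20.
The remaining cell in row 1 is (1,3) = 2 − 6 = -4.
From row 2, 2 − (23 + (-10) + (-13)) gives (2,3) = 2.
Using row 3: -16 + 5 + 20 + ? → (3,3) = 2 − 9 = -7.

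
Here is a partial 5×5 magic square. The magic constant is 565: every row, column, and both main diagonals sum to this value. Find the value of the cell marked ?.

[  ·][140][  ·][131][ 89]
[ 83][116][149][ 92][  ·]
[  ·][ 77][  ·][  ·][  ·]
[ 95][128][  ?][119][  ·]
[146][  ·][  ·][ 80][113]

Row 2 needs 565; the known cells sum to 440, so (2,5) = 125.
The remaining cell in column 2 is (5,2) = 565 − 461 = 104.
From column 4, 565 − (131 + 92 + 119 + 80) gives (3,4) = 143.
Anti-diagonal must total 565; the given cells sum to 455, so (3,3) = 110.
Using row 5: 146 + 104 + 80 + 113 + ? → (5,3) = 565 − 443 = 122.
The remaining cell in main diagonal is (1,1) = 565 − 458 = 107.
The remaining cell in row 1 is (1,3) = 565 − 467 = 98.
Column 1 needs 565; the known cells sum to 431, so (3,1) = 134.
Using column 3: 98 + 149 + 110 + 122 + ? → (4,3) = 565 − 479 = 86.

86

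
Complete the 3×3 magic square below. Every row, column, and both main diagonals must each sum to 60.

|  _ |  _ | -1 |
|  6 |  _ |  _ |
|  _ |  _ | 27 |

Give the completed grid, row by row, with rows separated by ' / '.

The remaining cell in column 3 is (2,3) = 60 − 26 = 34.
Row 2: 6 + 34 + ? = 60, so (2,2) = 20.
From main diagonal, 60 − (20 + 27) gives (1,1) = 13.
Anti-diagonal needs 60; the known cells sum to 19, so (3,1) = 41.
Row 1 must total 60; the given cells sum to 12, so (1,2) = 48.
Row 3 must total 60; the given cells sum to 68, so (3,2) = -8.

13 48 -1 / 6 20 34 / 41 -8 27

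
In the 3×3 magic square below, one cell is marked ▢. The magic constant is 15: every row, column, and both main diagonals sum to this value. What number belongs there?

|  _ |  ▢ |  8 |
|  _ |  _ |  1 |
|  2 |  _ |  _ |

3

The remaining cell in column 3 is (3,3) = 15 − 9 = 6.
Using anti-diagonal: 8 + 2 + ? → (2,2) = 15 − 10 = 5.
Using row 2: 5 + 1 + ? → (2,1) = 15 − 6 = 9.
From row 3, 15 − (2 + 6) gives (3,2) = 7.
Column 1: 9 + 2 + ? = 15, so (1,1) = 4.
Column 2 must total 15; the given cells sum to 12, so (1,2) = 3.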